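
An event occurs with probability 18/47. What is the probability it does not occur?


P(A') = 1 - P(A) = 1 - 18/47 = 29/47

29/47


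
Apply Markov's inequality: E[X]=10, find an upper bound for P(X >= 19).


Markov: P(X >= a) <= E[X]/a
P(X >= 19) <= 10/19

10/19


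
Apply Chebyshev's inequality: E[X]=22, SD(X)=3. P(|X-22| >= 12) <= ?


k = 12/3 = 4
Chebyshev: P(|X-mu| >= k*sigma) <= 1/k^2 = 1/4^2 = 1/16

1/16


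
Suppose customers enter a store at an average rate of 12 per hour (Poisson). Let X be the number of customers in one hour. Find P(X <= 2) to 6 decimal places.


P(X<=2) = e^(-12)*12^0/0! + e^(-12)*12^1/1! + e^(-12)*12^2/2!
≈ 0.0000061442 + 0.0000737305 + 0.0004423833
= 0.0005222580
≈ 0.000522

0.000522


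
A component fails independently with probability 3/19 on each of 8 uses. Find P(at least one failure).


P(at least one) = 1 - P(none)
P(none) = (1 - 3/19)^8 = (16/19)^8 = 4294967296/16983563041
P(at least one) = 1 - 4294967296/16983563041 = 12688595745/16983563041

12688595745/16983563041


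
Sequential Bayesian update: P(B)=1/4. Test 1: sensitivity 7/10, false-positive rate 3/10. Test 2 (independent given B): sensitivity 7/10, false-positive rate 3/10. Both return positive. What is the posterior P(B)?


After test 1: P(+) = 7/10*1/4 + 3/10*3/4 = 2/5
P(B|+) = (7/40)/(2/5) = 7/16
After test 2 (use post1 as new prior): P(+) = 7/10*7/16 + 3/10*9/16 = 19/40
P(B|+,+) = (49/160)/(19/40) = 49/76

49/76


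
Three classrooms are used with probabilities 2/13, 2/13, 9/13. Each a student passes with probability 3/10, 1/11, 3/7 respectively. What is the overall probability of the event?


P(A) = P(A|B1)P(B1) + P(A|B2)P(B2) + P(A|B3)P(B3)
= 3/10*2/13 + 1/11*2/13 + 3/7*9/13
= 3/65 + 2/143 + 27/91 = 1786/5005

1786/5005


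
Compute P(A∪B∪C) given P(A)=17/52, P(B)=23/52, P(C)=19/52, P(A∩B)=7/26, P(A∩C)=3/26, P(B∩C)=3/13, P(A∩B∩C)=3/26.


P(A∪B∪C) = P(A)+P(B)+P(C) - P(AB)-P(AC)-P(BC) + P(ABC)
= 17/52+23/52+19/52 - 7/26-3/26-3/13 + 3/26
= 33/52

33/52


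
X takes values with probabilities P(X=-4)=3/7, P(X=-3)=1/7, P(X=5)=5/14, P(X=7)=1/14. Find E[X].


E[X] = sum(x * P(x))
= -4*3/7 - 3*1/7 + 5*5/14 + 7*1/14
= 1/7

1/7


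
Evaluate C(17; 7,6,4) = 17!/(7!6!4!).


17! = 355687428096000
Denominator: 7!=5040 * 6!=720 * 4!=24
Coefficient = 355687428096000 / 87091200 = 4084080

4084080


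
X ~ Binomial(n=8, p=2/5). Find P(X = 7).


P(X=7) = C(8,7) * p^7 * (1-p)^1
= 8 * 128/78125 * 3/5
= 3072/390625

3072/390625


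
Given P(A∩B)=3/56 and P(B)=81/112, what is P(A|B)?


P(A|B) = P(A∩B)/P(B) = (6/112)/(81/112) = 6/81 = 2/27

2/27


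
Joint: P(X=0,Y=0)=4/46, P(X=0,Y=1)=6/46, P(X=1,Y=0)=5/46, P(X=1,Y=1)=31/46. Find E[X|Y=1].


P(Y=1) = 37/46
E[X|Y=1] = (0*6 + 1*31)/37 = 31/37

31/37


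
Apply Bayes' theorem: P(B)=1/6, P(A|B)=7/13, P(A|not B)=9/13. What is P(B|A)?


P(A) = P(A|B)P(B) + P(A|B')P(B') = 7/13*1/6 + 9/13*5/6 = 2/3
P(B|A) = P(A|B)P(B)/P(A) = (7/78)/(2/3) = 7/52

7/52


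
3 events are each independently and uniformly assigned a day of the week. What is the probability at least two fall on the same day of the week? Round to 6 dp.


P(all different) = prod((7-i)/7 for i=0..2) = 0.612245
P(at least one match) = 1 - 0.612245 = 0.387755

0.387755


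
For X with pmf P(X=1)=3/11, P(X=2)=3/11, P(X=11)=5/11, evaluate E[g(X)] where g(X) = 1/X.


E[1/X] = sum(g(x)*P(x))
= 1*3/11 + 1/2*3/11 + 1/11*5/11
= 109/242

109/242


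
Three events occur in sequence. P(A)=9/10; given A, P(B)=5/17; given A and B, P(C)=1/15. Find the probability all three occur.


P(A∩B∩C) = P(A) * P(B|A) * P(C|A∩B)
= 9/10 * 5/17 * 1/15
= 9/34 * 1/15 = 3/170

3/170


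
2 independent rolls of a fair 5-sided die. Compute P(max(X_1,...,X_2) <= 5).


P(max <= 5) = P(all X_i <= 5) = (P(X_1 <= 5))^2
= (5/5)^2 = 1^2 = 1

1


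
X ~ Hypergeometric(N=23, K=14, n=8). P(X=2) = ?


P(X=2) = C(14,2)*C(9,6) / C(23,8)
= 91*84 / 490314
= 7644/490314 = 1274/81719

1274/81719


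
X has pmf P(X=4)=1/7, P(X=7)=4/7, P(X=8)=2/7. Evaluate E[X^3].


E[X^3] = sum(x^3 * P(x))
= 64*1/7 + 343*4/7 + 512*2/7
= 2460/7

2460/7


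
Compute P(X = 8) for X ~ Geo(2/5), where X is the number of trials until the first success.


P(X=8) = (1-p)^7 * p = (3/5)^7 * 2/5
= 2187/78125 * 2/5 = 4374/390625

4374/390625


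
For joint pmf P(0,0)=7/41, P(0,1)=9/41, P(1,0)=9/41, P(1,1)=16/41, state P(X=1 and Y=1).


Read from table: P(X=1, Y=1) = 16/41

16/41


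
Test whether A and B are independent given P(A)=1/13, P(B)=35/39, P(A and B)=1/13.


P(A)*P(B) = 1/13*35/39 = 35/507
P(A∩B) = 1/13 != 35/507, so not independent

No, A and B are not independent


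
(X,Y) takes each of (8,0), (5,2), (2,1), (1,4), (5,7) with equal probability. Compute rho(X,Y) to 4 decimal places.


Cov(X,Y) = -1.5600, Var(X) = 6.1600, Var(Y) = 6.1600
rho = Cov/(sqrt(VarX)*sqrt(VarY)) = -0.2532

-0.2532


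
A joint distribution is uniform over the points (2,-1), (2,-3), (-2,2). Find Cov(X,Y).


E[X]=2/3, E[Y]=-2/3, E[XY]=-4
Cov(X,Y) = E[XY] - E[X]E[Y] = -4 - 2/3*-2/3 = -32/9

-32/9


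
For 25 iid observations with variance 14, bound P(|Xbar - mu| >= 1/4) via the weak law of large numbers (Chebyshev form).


Var(Xbar) = Var(X)/n = 14/25
Chebyshev: P(|Xbar-mu| >= 1/4) <= Var(Xbar)/(1/4)^2 = (14/25)/(1/16) = 224/25
Bound exceeds 1, so trivial bound: 1

1


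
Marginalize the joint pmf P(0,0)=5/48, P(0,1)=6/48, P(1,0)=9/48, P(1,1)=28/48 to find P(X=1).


P(X=1) = P(1,0)+P(1,1) = 9/48 + 28/48 = 37/48

37/48


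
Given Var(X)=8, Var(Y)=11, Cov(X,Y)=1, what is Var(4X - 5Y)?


Var(4X - 5Y) = 4^2*Var(X) + (-5)^2*Var(Y) + 2*4*(-5)*Cov(X,Y)
= 16*8 + 25*11 - 40*1
= 128 + 275 - 40 = 363

363


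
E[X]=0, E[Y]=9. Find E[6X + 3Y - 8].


E[6X + 3Y - 8] = 6*E[X] + 3*E[Y] - 8
= (6)*(0) + (3)*(9) + (-8)
= 0 + 27 - 8 = 19

19


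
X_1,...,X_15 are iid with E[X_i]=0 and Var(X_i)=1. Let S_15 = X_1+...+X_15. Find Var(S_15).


By independence, Var(S_n) = n*Var(X_1) = 15*1 = 15

15


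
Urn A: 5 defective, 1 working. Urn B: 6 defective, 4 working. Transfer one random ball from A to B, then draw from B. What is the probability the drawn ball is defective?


P(transfer defective) = 5/6; P(transfer working) = 1/6
If defective transferred: Urn II has 7 defective of 11, so P(defective|defective moved) = 7/11
If working transferred: Urn II has 6 defective of 11, so P(defective|working moved) = 6/11
By total probability: P(defective) = 5/6*7/11 + 1/6*6/11 = 41/66

41/66


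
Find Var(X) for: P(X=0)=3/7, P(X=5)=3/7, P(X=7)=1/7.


E[X] = 22/7, E[X^2] = 124/7
Var(X) = E[X^2] - (E[X])^2 = 124/7 - (22/7)^2 = 384/49

384/49


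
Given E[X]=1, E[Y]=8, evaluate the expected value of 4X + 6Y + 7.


E[4X + 6Y + 7] = 4*E[X] + 6*E[Y] + 7
= (4)*(1) + (6)*(8) + (7)
= 4 + 48 + 7 = 59

59


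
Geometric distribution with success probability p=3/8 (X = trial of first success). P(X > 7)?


P(X > 7) = P(first 7 trials all fail) = (1-p)^7 = (5/8)^7 = 78125/2097152

78125/2097152


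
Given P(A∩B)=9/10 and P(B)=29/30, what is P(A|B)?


P(A|B) = P(A∩B)/P(B) = (108/120)/(116/120) = 108/116 = 27/29

27/29


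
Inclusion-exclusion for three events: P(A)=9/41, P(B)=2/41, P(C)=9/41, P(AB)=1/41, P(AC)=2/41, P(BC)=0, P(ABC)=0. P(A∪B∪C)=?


P(A∪B∪C) = P(A)+P(B)+P(C) - P(AB)-P(AC)-P(BC) + P(ABC)
= 9/41+2/41+9/41 - 1/41-2/41-0 + 0
= 17/41

17/41


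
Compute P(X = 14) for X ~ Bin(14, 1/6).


P(X=14) = C(14,14) * p^14 * (1-p)^0
= 1 * 1/78364164096 * 1
= 1/78364164096

1/78364164096


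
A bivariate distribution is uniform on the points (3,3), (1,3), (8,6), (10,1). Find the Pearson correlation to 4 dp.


Cov(X,Y) = -0.3750, Var(X) = 13.2500, Var(Y) = 3.1875
rho = Cov/(sqrt(VarX)*sqrt(VarY)) = -0.0577

-0.0577


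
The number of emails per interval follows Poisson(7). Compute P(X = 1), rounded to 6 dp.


P(X=1) = e^(-7) * 7^1 / 1!
≈ 0.0009118819656 * 7 / 1
≈ 0.006383

0.006383


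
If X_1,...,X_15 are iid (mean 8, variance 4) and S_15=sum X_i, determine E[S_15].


E[S_n] = n*E[X_1] = 15*8 = 120

120


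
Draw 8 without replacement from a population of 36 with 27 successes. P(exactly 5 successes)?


P(X=5) = C(27,5)*C(9,3) / C(36,8)
= 80730*84 / 30260340
= 6781320/30260340 = 37674/168113

37674/168113


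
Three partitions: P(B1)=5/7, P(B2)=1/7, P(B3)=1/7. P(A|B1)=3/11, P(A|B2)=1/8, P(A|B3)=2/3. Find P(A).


P(A) = P(A|B1)P(B1) + P(A|B2)P(B2) + P(A|B3)P(B3)
= 3/11*5/7 + 1/8*1/7 + 2/3*1/7
= 15/77 + 1/56 + 2/21 = 569/1848

569/1848


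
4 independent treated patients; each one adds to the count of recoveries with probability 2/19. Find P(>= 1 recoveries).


P(at least one) = 1 - P(none)
P(none) = (1 - 2/19)^4 = (17/19)^4 = 83521/130321
P(at least one) = 1 - 83521/130321 = 46800/130321

46800/130321


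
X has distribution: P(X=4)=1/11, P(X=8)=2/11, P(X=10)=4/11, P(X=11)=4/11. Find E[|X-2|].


E[|X-2|] = sum(g(x)*P(x))
= 2*1/11 + 6*2/11 + 8*4/11 + 9*4/11
= 82/11

82/11


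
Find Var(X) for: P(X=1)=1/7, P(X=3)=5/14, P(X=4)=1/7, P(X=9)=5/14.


E[X] = 5, E[X^2] = 242/7
Var(X) = E[X^2] - (E[X])^2 = 242/7 - (5)^2 = 67/7

67/7


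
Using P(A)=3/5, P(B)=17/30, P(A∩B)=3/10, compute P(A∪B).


P(A∪B) = P(A) + P(B) - P(A∩B)
= 3/5 + 17/30 - 3/10 = 13/15

13/15


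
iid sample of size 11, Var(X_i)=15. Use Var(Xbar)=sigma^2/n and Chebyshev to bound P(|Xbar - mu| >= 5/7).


Var(Xbar) = Var(X)/n = 15/11
Chebyshev: P(|Xbar-mu| >= 5/7) <= Var(Xbar)/(5/7)^2 = (15/11)/(25/49) = 147/55
Bound exceeds 1, so trivial bound: 1

1


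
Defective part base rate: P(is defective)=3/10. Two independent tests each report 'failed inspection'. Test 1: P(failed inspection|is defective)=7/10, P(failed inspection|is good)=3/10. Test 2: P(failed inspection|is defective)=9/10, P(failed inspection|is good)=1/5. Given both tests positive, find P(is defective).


After test 1: P(+) = 7/10*3/10 + 3/10*7/10 = 21/50
P(B|+) = (21/100)/(21/50) = 1/2
After test 2 (use post1 as new prior): P(+) = 9/10*1/2 + 1/5*1/2 = 11/20
P(B|+,+) = (9/20)/(11/20) = 9/11

9/11


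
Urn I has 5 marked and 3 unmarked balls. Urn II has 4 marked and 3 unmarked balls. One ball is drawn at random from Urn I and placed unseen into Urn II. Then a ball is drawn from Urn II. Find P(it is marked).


P(transfer marked) = 5/8; P(transfer unmarked) = 3/8
If marked transferred: Urn II has 5 marked of 8, so P(marked|marked moved) = 5/8
If unmarked transferred: Urn II has 4 marked of 8, so P(marked|unmarked moved) = 1/2
By total probability: P(marked) = 5/8*5/8 + 3/8*1/2 = 37/64

37/64


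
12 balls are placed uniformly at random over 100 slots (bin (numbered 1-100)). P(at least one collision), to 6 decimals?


P(all different) = prod((100-i)/100 for i=0..11) = 0.503153
P(at least one match) = 1 - 0.503153 = 0.496847

0.496847


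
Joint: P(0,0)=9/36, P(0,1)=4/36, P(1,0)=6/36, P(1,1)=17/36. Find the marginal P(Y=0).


P(Y=0) = P(0,0)+P(1,0) = 9/36 + 6/36 = 15/36 = 5/12

5/12


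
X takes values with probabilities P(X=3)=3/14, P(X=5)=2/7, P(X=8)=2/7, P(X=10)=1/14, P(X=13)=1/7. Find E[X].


E[X] = sum(x * P(x))
= 3*3/14 + 5*2/7 + 8*2/7 + 10*1/14 + 13*1/7
= 97/14

97/14


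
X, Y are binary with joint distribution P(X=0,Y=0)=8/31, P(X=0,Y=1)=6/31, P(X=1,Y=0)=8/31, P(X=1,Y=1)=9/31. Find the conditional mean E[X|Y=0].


P(Y=0) = 16/31
E[X|Y=0] = (0*8 + 1*8)/16 = 8/16 = 1/2

1/2


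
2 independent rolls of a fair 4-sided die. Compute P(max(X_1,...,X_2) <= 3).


P(max <= 3) = P(all X_i <= 3) = (P(X_1 <= 3))^2
= (3/4)^2 = 9/16

9/16


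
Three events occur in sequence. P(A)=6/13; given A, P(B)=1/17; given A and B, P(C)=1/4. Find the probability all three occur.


P(A∩B∩C) = P(A) * P(B|A) * P(C|A∩B)
= 6/13 * 1/17 * 1/4
= 6/221 * 1/4 = 3/442

3/442


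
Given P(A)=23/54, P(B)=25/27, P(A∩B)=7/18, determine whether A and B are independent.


P(A)*P(B) = 23/54*25/27 = 575/1458
P(A∩B) = 7/18 != 575/1458, so not independent

No, A and B are not independent


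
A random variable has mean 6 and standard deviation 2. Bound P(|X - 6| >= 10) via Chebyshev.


k = 10/2 = 5
Chebyshev: P(|X-mu| >= k*sigma) <= 1/k^2 = 1/5^2 = 1/25

1/25


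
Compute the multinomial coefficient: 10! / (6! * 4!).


10! = 3628800
Denominator: 6!=720 * 4!=24
Coefficient = 3628800 / 17280 = 210

210


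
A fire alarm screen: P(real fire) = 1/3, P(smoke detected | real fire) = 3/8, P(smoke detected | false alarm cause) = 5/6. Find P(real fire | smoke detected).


P(A) = P(A|B)P(B) + P(A|B')P(B') = 3/8*1/3 + 5/6*2/3 = 49/72
P(B|A) = P(A|B)P(B)/P(A) = (1/8)/(49/72) = 9/49

9/49


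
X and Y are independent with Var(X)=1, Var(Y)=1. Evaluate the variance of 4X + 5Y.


Independence => Cov(X,Y)=0
Var(4X + 5Y) = 4^2*Var(X) + 5^2*Var(Y)
= 16*1 + 25*1 = 41

41


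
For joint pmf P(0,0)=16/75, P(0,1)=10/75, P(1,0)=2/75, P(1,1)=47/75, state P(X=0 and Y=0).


Read from table: P(X=0, Y=0) = 16/75

16/75


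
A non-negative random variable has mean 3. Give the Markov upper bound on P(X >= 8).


Markov: P(X >= a) <= E[X]/a
P(X >= 8) <= 3/8

3/8


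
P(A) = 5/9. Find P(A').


P(A') = 1 - P(A) = 1 - 5/9 = 4/9

4/9


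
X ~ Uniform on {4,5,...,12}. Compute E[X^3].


E[X^3] = (1/9) * sum(x^3 for x=4..12)
= 6048/9 = 672

672


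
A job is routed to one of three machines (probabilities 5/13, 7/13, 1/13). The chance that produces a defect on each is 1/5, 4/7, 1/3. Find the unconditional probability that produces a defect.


P(A) = P(A|B1)P(B1) + P(A|B2)P(B2) + P(A|B3)P(B3)
= 1/5*5/13 + 4/7*7/13 + 1/3*1/13
= 1/13 + 4/13 + 1/39 = 16/39

16/39


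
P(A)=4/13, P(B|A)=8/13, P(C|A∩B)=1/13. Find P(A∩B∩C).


P(A∩B∩C) = P(A) * P(B|A) * P(C|A∩B)
= 4/13 * 8/13 * 1/13
= 32/169 * 1/13 = 32/2197

32/2197


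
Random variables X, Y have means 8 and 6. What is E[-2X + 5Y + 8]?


E[-2X + 5Y + 8] = -2*E[X] + 5*E[Y] + 8
= (-2)*(8) + (5)*(6) + (8)
= -16 + 30 + 8 = 22

22


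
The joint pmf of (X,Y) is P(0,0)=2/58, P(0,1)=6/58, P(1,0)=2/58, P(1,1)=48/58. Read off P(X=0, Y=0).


Read from table: P(X=0, Y=0) = 2/58 = 1/29

1/29


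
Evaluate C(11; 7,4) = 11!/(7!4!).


11! = 39916800
Denominator: 7!=5040 * 4!=24
Coefficient = 39916800 / 120960 = 330

330


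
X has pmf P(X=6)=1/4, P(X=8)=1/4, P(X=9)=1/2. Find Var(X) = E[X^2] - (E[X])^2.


E[X] = 8, E[X^2] = 131/2
Var(X) = E[X^2] - (E[X])^2 = 131/2 - (8)^2 = 3/2

3/2


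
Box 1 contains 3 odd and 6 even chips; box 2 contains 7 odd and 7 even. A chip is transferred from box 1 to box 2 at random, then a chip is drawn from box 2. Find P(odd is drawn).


P(transfer odd) = 3/9 = 1/3; P(transfer even) = 2/3
If odd transferred: Urn II has 8 odd of 15, so P(odd|odd moved) = 8/15
If even transferred: Urn II has 7 odd of 15, so P(odd|even moved) = 7/15
By total probability: P(odd) = 1/3*8/15 + 2/3*7/15 = 22/45

22/45


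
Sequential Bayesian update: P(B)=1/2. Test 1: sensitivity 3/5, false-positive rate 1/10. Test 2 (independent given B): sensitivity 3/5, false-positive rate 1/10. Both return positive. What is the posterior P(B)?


After test 1: P(+) = 3/5*1/2 + 1/10*1/2 = 7/20
P(B|+) = (3/10)/(7/20) = 6/7
After test 2 (use post1 as new prior): P(+) = 3/5*6/7 + 1/10*1/7 = 37/70
P(B|+,+) = (18/35)/(37/70) = 36/37

36/37


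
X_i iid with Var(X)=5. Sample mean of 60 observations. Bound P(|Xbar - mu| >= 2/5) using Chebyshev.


Var(Xbar) = Var(X)/n = 5/60
Chebyshev: P(|Xbar-mu| >= 2/5) <= Var(Xbar)/(2/5)^2 = (1/12)/(4/25) = 25/48

25/48


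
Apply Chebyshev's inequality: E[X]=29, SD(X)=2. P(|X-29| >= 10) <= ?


k = 10/2 = 5
Chebyshev: P(|X-mu| >= k*sigma) <= 1/k^2 = 1/5^2 = 1/25

1/25


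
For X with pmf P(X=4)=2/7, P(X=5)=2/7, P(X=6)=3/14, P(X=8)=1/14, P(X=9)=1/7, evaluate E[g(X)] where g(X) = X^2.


E[X^2] = sum(g(x)*P(x))
= 16*2/7 + 25*2/7 + 36*3/14 + 64*1/14 + 81*1/7
= 249/7

249/7


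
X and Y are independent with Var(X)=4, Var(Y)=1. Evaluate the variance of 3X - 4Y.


Independence => Cov(X,Y)=0
Var(3X - 4Y) = 3^2*Var(X) + (-4)^2*Var(Y)
= 9*4 + 16*1 = 52

52


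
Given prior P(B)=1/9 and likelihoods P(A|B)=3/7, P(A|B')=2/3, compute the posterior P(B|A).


P(A) = P(A|B)P(B) + P(A|B')P(B') = 3/7*1/9 + 2/3*8/9 = 121/189
P(B|A) = P(A|B)P(B)/P(A) = (1/21)/(121/189) = 9/121

9/121


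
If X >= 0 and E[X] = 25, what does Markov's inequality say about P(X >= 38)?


Markov: P(X >= a) <= E[X]/a
P(X >= 38) <= 25/38

25/38


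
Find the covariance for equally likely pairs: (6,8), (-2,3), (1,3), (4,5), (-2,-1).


E[X]=7/5, E[Y]=18/5, E[XY]=67/5
Cov(X,Y) = E[XY] - E[X]E[Y] = 67/5 - 7/5*18/5 = 209/25

209/25


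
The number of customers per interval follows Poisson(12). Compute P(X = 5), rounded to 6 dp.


P(X=5) = e^(-12) * 12^5 / 5!
≈ 0.000006144212353 * 248832 / 120
≈ 0.012741

0.012741


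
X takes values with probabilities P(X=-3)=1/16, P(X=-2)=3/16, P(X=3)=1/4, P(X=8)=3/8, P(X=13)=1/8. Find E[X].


E[X] = sum(x * P(x))
= -3*1/16 - 2*3/16 + 3*1/4 + 8*3/8 + 13*1/8
= 77/16

77/16


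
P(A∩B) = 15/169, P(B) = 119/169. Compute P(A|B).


P(A|B) = P(A∩B)/P(B) = (15/169)/(119/169) = 15/119

15/119


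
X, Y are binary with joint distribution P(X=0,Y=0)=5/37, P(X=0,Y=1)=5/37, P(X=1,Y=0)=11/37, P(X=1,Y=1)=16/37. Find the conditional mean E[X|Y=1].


P(Y=1) = 21/37
E[X|Y=1] = (0*5 + 1*16)/21 = 16/21

16/21


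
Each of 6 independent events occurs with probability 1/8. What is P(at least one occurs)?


P(at least one) = 1 - P(none)
P(none) = (1 - 1/8)^6 = (7/8)^6 = 117649/262144
P(at least one) = 1 - 117649/262144 = 144495/262144

144495/262144


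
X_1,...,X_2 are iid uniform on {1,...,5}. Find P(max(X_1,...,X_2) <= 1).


P(max <= 1) = P(all X_i <= 1) = (P(X_1 <= 1))^2
= (1/5)^2 = 1/25

1/25


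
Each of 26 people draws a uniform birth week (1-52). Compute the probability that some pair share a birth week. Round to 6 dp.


P(all different) = prod((52-i)/52 for i=0..25) = 0.000484
P(at least one match) = 1 - 0.000484 = 0.999516

0.999516


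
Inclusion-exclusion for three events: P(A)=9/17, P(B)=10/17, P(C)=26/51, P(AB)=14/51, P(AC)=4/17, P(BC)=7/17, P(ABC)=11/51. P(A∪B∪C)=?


P(A∪B∪C) = P(A)+P(B)+P(C) - P(AB)-P(AC)-P(BC) + P(ABC)
= 9/17+10/17+26/51 - 14/51-4/17-7/17 + 11/51
= 47/51

47/51


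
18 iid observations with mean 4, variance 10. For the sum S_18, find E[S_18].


E[S_n] = n*E[X_1] = 18*4 = 72

72


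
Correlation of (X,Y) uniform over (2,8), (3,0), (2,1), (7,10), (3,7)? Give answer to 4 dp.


Cov(X,Y) = 4.1200, Var(X) = 3.4400, Var(Y) = 15.7600
rho = Cov/(sqrt(VarX)*sqrt(VarY)) = 0.5596

0.5596


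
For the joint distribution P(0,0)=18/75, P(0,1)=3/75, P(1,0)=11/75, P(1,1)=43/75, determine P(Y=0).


P(Y=0) = P(0,0)+P(1,0) = 18/75 + 11/75 = 29/75

29/75


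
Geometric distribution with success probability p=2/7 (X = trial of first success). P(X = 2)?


P(X=2) = (1-p)^1 * p = (5/7)^1 * 2/7
= 5/7 * 2/7 = 10/49

10/49


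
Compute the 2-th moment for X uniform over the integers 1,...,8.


E[X^2] = (1/8) * sum(x^2 for x=1..8)
= 204/8 = 51/2

51/2


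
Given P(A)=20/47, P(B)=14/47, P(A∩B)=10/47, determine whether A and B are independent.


P(A)*P(B) = 20/47*14/47 = 280/2209
P(A∩B) = 10/47 != 280/2209, so not independent

No, A and B are not independent


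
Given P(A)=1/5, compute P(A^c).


P(A') = 1 - P(A) = 1 - 1/5 = 4/5

4/5


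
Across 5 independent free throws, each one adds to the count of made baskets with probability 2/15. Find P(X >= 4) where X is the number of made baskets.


P(X>=4) = P(X=4) + P(X=5)
= 208/151875 + 32/759375
= 1072/759375

1072/759375


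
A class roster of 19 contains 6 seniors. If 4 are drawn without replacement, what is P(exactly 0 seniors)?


P(X=0) = C(6,0)*C(13,4) / C(19,4)
= 1*715 / 3876
= 715/3876

715/3876


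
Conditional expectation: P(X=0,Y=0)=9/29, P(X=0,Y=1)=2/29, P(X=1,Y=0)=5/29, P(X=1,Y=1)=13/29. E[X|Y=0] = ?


P(Y=0) = 14/29
E[X|Y=0] = (0*9 + 1*5)/14 = 5/14

5/14


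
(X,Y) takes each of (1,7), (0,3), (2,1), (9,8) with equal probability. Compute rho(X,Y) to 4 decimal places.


Cov(X,Y) = 6.0000, Var(X) = 12.5000, Var(Y) = 8.1875
rho = Cov/(sqrt(VarX)*sqrt(VarY)) = 0.5931

0.5931


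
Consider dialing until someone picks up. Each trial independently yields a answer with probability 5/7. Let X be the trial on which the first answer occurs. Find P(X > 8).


P(X > 8) = P(first 8 trials all fail) = (1-p)^8 = (2/7)^8 = 256/5764801

256/5764801


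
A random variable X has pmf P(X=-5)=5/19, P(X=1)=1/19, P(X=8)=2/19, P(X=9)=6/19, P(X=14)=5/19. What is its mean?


E[X] = sum(x * P(x))
= -5*5/19 + 1*1/19 + 8*2/19 + 9*6/19 + 14*5/19
= 116/19

116/19


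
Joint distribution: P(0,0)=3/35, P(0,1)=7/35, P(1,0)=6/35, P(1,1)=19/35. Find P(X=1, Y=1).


Read from table: P(X=1, Y=1) = 19/35

19/35


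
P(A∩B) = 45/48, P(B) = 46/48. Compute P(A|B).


P(A|B) = P(A∩B)/P(B) = (45/48)/(46/48) = 45/46

45/46


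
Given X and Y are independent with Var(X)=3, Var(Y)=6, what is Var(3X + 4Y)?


Independence => Cov(X,Y)=0
Var(3X + 4Y) = 3^2*Var(X) + 4^2*Var(Y)
= 9*3 + 16*6 = 123

123


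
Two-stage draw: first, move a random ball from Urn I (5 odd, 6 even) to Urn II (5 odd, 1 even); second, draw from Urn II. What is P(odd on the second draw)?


P(transfer odd) = 5/11; P(transfer even) = 6/11
If odd transferred: Urn II has 6 odd of 7, so P(odd|odd moved) = 6/7
If even transferred: Urn II has 5 odd of 7, so P(odd|even moved) = 5/7
By total probability: P(odd) = 5/11*6/7 + 6/11*5/7 = 60/77

60/77


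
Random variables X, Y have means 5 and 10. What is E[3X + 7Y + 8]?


E[3X + 7Y + 8] = 3*E[X] + 7*E[Y] + 8
= (3)*(5) + (7)*(10) + (8)
= 15 + 70 + 8 = 93

93


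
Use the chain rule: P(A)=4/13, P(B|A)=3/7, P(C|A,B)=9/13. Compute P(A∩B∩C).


P(A∩B∩C) = P(A) * P(B|A) * P(C|A∩B)
= 4/13 * 3/7 * 9/13
= 12/91 * 9/13 = 108/1183

108/1183


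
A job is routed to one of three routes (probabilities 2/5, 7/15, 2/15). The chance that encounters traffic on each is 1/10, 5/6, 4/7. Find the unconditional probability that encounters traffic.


P(A) = P(A|B1)P(B1) + P(A|B2)P(B2) + P(A|B3)P(B3)
= 1/10*2/5 + 5/6*7/15 + 4/7*2/15
= 1/25 + 7/18 + 8/105 = 1591/3150

1591/3150


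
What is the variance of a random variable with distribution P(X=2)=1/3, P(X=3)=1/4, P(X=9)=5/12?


E[X] = 31/6, E[X^2] = 112/3
Var(X) = E[X^2] - (E[X])^2 = 112/3 - (31/6)^2 = 383/36

383/36


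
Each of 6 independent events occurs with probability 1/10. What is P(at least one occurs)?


P(at least one) = 1 - P(none)
P(none) = (1 - 1/10)^6 = (9/10)^6 = 531441/1000000
P(at least one) = 1 - 531441/1000000 = 468559/1000000

468559/1000000


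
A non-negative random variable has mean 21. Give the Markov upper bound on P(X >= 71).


Markov: P(X >= a) <= E[X]/a
P(X >= 71) <= 21/71

21/71


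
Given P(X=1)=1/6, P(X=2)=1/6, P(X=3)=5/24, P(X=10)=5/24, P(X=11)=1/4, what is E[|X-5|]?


E[|X-5|] = sum(g(x)*P(x))
= 4*1/6 + 3*1/6 + 2*5/24 + 5*5/24 + 6*1/4
= 33/8

33/8


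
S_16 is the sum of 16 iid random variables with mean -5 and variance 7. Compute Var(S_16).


By independence, Var(S_n) = n*Var(X_1) = 16*7 = 112

112


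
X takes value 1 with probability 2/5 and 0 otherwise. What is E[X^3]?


For Bernoulli: X in {0,1}
E[X^3] = 0^3*(1-2/5) + 1^3*2/5 = 2/5

2/5


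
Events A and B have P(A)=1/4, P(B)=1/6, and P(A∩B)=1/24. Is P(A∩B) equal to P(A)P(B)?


P(A)*P(B) = 1/4*1/6 = 1/24
P(A∩B) = 1/24, which equals P(A)P(B), so independent

Yes, A and B are independent


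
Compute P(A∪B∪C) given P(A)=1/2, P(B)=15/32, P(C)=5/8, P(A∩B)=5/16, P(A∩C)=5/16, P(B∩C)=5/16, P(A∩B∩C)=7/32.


P(A∪B∪C) = P(A)+P(B)+P(C) - P(AB)-P(AC)-P(BC) + P(ABC)
= 1/2+15/32+5/8 - 5/16-5/16-5/16 + 7/32
= 7/8

7/8


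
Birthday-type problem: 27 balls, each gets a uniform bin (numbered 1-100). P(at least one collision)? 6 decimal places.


P(all different) = prod((100-i)/100 for i=0..26) = 0.020878
P(at least one match) = 1 - 0.020878 = 0.979122

0.979122


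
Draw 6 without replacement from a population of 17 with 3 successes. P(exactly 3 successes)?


P(X=3) = C(3,3)*C(14,3) / C(17,6)
= 1*364 / 12376
= 364/12376 = 1/34

1/34


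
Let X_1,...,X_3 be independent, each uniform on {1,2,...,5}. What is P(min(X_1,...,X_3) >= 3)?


P(min >= 3) = P(all X_i >= 3) = (P(X_1 >= 3))^3
= (3/5)^3 = 27/125

27/125


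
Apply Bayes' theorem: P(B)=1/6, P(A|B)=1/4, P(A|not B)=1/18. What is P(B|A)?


P(A) = P(A|B)P(B) + P(A|B')P(B') = 1/4*1/6 + 1/18*5/6 = 19/216
P(B|A) = P(A|B)P(B)/P(A) = (1/24)/(19/216) = 9/19

9/19


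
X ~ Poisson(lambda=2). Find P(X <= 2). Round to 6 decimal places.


P(X<=2) = e^(-2)*2^0/0! + e^(-2)*2^1/1! + e^(-2)*2^2/2!
≈ 0.1353352832 + 0.2706705665 + 0.2706705665
= 0.6766764162
≈ 0.676676

0.676676


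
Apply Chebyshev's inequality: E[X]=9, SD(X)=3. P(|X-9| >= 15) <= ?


k = 15/3 = 5
Chebyshev: P(|X-mu| >= k*sigma) <= 1/k^2 = 1/5^2 = 1/25

1/25


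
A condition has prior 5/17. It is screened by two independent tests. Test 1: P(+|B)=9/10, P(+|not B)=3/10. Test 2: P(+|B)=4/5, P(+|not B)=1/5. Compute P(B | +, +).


After test 1: P(+) = 9/10*5/17 + 3/10*12/17 = 81/170
P(B|+) = (9/34)/(81/170) = 5/9
After test 2 (use post1 as new prior): P(+) = 4/5*5/9 + 1/5*4/9 = 8/15
P(B|+,+) = (4/9)/(8/15) = 5/6

5/6


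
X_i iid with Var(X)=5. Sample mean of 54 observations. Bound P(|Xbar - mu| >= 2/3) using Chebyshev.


Var(Xbar) = Var(X)/n = 5/54
Chebyshev: P(|Xbar-mu| >= 2/3) <= Var(Xbar)/(2/3)^2 = (5/54)/(4/9) = 5/24

5/24


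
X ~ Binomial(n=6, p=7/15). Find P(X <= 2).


P(X<=2) = P(X=0) + P(X=1) + P(X=2)
= 262144/11390625 + 458752/3796875 + 200704/759375
= 929792/2278125

929792/2278125


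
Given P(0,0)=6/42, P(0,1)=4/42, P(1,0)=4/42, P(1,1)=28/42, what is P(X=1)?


P(X=1) = P(1,0)+P(1,1) = 4/42 + 28/42 = 32/42 = 16/21

16/21


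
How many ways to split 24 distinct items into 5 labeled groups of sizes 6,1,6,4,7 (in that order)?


24! = 620448401733239439360000
Denominator: 6!=720 * 1!=1 * 6!=720 * 4!=24 * 7!=5040
Coefficient = 620448401733239439360000 / 62705664000 = 9894614970240

9894614970240


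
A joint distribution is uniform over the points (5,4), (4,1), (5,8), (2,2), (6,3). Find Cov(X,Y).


E[X]=22/5, E[Y]=18/5, E[XY]=86/5
Cov(X,Y) = E[XY] - E[X]E[Y] = 86/5 - 22/5*18/5 = 34/25

34/25


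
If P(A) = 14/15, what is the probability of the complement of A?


P(A') = 1 - P(A) = 1 - 14/15 = 1/15

1/15


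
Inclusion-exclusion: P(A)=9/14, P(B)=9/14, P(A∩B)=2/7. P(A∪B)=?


P(A∪B) = P(A) + P(B) - P(A∩B)
= 9/14 + 9/14 - 2/7 = 1

1


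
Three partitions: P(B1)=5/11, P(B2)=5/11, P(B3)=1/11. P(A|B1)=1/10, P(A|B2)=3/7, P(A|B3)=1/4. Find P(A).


P(A) = P(A|B1)P(B1) + P(A|B2)P(B2) + P(A|B3)P(B3)
= 1/10*5/11 + 3/7*5/11 + 1/4*1/11
= 1/22 + 15/77 + 1/44 = 81/308

81/308


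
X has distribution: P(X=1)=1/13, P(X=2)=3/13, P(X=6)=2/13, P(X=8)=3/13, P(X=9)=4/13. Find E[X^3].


E[X^3] = sum(g(x)*P(x))
= 1*1/13 + 8*3/13 + 216*2/13 + 512*3/13 + 729*4/13
= 4909/13

4909/13


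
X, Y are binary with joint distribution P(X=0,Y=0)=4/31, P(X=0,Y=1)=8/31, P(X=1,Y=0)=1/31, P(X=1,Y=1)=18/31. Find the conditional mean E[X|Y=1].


P(Y=1) = 26/31
E[X|Y=1] = (0*8 + 1*18)/26 = 18/26 = 9/13

9/13


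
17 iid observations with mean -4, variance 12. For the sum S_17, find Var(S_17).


By independence, Var(S_n) = n*Var(X_1) = 17*12 = 204

204


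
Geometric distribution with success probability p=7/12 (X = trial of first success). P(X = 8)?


P(X=8) = (1-p)^7 * p = (5/12)^7 * 7/12
= 78125/35831808 * 7/12 = 546875/429981696

546875/429981696


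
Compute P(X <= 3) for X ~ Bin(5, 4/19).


P(X<=3) = P(X=0) + P(X=1) + P(X=2) + P(X=3)
= 759375/2476099 + 1012500/2476099 + 540000/2476099 + 144000/2476099
= 2455875/2476099

2455875/2476099


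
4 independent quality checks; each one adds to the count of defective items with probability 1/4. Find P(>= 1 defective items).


P(at least one) = 1 - P(none)
P(none) = (1 - 1/4)^4 = (3/4)^4 = 81/256
P(at least one) = 1 - 81/256 = 175/256

175/256


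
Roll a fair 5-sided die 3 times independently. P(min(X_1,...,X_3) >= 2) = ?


P(min >= 2) = P(all X_i >= 2) = (P(X_1 >= 2))^3
= (4/5)^3 = 64/125

64/125


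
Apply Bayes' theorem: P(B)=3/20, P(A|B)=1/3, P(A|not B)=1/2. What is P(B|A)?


P(A) = P(A|B)P(B) + P(A|B')P(B') = 1/3*3/20 + 1/2*17/20 = 19/40
P(B|A) = P(A|B)P(B)/P(A) = (1/20)/(19/40) = 2/19

2/19


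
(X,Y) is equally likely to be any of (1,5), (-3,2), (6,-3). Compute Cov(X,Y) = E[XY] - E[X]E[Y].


E[X]=4/3, E[Y]=4/3, E[XY]=-19/3
Cov(X,Y) = E[XY] - E[X]E[Y] = -19/3 - 4/3*4/3 = -73/9

-73/9


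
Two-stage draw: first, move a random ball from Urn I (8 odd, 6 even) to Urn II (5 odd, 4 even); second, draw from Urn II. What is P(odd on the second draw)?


P(transfer odd) = 8/14 = 4/7; P(transfer even) = 3/7
If odd transferred: Urn II has 6 odd of 10, so P(odd|odd moved) = 3/5
If even transferred: Urn II has 5 odd of 10, so P(odd|even moved) = 1/2
By total probability: P(odd) = 4/7*3/5 + 3/7*1/2 = 39/70

39/70


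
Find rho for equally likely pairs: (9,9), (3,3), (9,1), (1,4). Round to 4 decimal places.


Cov(X,Y) = 2.3750, Var(X) = 12.7500, Var(Y) = 8.6875
rho = Cov/(sqrt(VarX)*sqrt(VarY)) = 0.2257

0.2257


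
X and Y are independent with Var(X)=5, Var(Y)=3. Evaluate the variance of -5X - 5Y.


Independence => Cov(X,Y)=0
Var(-5X - 5Y) = (-5)^2*Var(X) + (-5)^2*Var(Y)
= 25*5 + 25*3 = 200

200


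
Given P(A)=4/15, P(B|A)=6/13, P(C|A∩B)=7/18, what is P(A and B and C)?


P(A∩B∩C) = P(A) * P(B|A) * P(C|A∩B)
= 4/15 * 6/13 * 7/18
= 8/65 * 7/18 = 28/585

28/585


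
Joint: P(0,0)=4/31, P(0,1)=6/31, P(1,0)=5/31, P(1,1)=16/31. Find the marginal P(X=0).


P(X=0) = P(0,0)+P(0,1) = 4/31 + 6/31 = 10/31

10/31


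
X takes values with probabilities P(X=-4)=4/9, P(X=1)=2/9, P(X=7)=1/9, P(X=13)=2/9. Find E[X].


E[X] = sum(x * P(x))
= -4*4/9 + 1*2/9 + 7*1/9 + 13*2/9
= 19/9

19/9


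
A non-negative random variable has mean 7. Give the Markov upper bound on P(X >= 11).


Markov: P(X >= a) <= E[X]/a
P(X >= 11) <= 7/11

7/11


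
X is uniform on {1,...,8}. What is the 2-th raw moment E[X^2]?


E[X^2] = (1/8) * sum(x^2 for x=1..8)
= 204/8 = 51/2

51/2


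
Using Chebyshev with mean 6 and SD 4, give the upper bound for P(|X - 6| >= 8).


k = 8/4 = 2
Chebyshev: P(|X-mu| >= k*sigma) <= 1/k^2 = 1/2^2 = 1/4

1/4


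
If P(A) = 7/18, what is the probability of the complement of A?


P(A') = 1 - P(A) = 1 - 7/18 = 11/18

11/18


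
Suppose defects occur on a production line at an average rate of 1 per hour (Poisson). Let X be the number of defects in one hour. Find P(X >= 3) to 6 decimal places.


P(X>=3) = 1 - P(X<=2) = 1 - (e^(-1)*1^0/0! + e^(-1)*1^1/1! + e^(-1)*1^2/2!)
≈ 1 - (0.3678794412 + 0.3678794412 + 0.1839397206)
= 1 - 0.9196986030 = 0.0803013970
≈ 0.080301

0.080301


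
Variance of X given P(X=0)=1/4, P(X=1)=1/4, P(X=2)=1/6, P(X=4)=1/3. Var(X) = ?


E[X] = 23/12, E[X^2] = 25/4
Var(X) = E[X^2] - (E[X])^2 = 25/4 - (23/12)^2 = 371/144

371/144


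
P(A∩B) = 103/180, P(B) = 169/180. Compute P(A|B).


P(A|B) = P(A∩B)/P(B) = (103/180)/(169/180) = 103/169

103/169


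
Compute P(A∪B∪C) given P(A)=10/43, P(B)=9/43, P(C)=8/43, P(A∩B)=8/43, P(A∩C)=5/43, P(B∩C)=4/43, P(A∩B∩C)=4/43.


P(A∪B∪C) = P(A)+P(B)+P(C) - P(AB)-P(AC)-P(BC) + P(ABC)
= 10/43+9/43+8/43 - 8/43-5/43-4/43 + 4/43
= 14/43

14/43


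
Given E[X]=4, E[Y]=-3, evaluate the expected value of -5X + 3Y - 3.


E[-5X + 3Y - 3] = -5*E[X] + 3*E[Y] - 3
= (-5)*(4) + (3)*(-3) + (-3)
= -20 - 9 - 3 = -32

-32


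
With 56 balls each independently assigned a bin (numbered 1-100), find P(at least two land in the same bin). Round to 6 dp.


P(all different) = prod((100-i)/100 for i=0..55) = 0.000000
P(at least one match) = 1 - 0.000000 = 1.000000

1.000000


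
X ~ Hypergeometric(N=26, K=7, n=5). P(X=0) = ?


P(X=0) = C(7,0)*C(19,5) / C(26,5)
= 1*11628 / 65780
= 11628/65780 = 2907/16445

2907/16445


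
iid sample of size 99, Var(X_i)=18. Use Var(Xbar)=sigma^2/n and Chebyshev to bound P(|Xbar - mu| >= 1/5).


Var(Xbar) = Var(X)/n = 18/99
Chebyshev: P(|Xbar-mu| >= 1/5) <= Var(Xbar)/(1/5)^2 = (2/11)/(1/25) = 50/11
Bound exceeds 1, so trivial bound: 1

1


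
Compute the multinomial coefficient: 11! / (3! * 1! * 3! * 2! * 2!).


11! = 39916800
Denominator: 3!=6 * 1!=1 * 3!=6 * 2!=2 * 2!=2
Coefficient = 39916800 / 144 = 277200

277200


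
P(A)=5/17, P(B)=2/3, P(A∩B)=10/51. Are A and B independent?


P(A)*P(B) = 5/17*2/3 = 10/51
P(A∩B) = 10/51, which equals P(A)P(B), so independent

Yes, A and B are independent


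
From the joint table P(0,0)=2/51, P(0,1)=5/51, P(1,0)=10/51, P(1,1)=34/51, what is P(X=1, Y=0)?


Read from table: P(X=1, Y=0) = 10/51

10/51


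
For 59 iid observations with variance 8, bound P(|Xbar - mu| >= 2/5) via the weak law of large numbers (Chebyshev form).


Var(Xbar) = Var(X)/n = 8/59
Chebyshev: P(|Xbar-mu| >= 2/5) <= Var(Xbar)/(2/5)^2 = (8/59)/(4/25) = 50/59

50/59


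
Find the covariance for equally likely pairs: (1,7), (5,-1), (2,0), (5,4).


E[X]=13/4, E[Y]=5/2, E[XY]=11/2
Cov(X,Y) = E[XY] - E[X]E[Y] = 11/2 - 13/4*5/2 = -21/8

-21/8


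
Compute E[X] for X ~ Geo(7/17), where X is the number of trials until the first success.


For geometric (trials until first success), E[X] = 1/p = 1/(7/17) = 17/7

17/7


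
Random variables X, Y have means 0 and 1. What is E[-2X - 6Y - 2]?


E[-2X - 6Y - 2] = -2*E[X] - 6*E[Y] - 2
= (-2)*(0) + (-6)*(1) + (-2)
= 0 - 6 - 2 = -8

-8


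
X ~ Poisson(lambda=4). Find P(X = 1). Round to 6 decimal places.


P(X=1) = e^(-4) * 4^1 / 1!
≈ 0.01831563889 * 4 / 1
≈ 0.073263

0.073263


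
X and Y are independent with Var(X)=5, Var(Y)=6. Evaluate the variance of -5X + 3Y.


Independence => Cov(X,Y)=0
Var(-5X + 3Y) = (-5)^2*Var(X) + 3^2*Var(Y)
= 25*5 + 9*6 = 179

179


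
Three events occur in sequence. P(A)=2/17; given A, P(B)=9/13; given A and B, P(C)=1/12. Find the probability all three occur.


P(A∩B∩C) = P(A) * P(B|A) * P(C|A∩B)
= 2/17 * 9/13 * 1/12
= 18/221 * 1/12 = 3/442

3/442


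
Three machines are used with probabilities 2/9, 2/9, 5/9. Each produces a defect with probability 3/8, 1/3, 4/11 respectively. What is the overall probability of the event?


P(A) = P(A|B1)P(B1) + P(A|B2)P(B2) + P(A|B3)P(B3)
= 3/8*2/9 + 1/3*2/9 + 4/11*5/9
= 1/12 + 2/27 + 20/99 = 427/1188

427/1188


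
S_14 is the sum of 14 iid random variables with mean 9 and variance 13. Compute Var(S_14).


By independence, Var(S_n) = n*Var(X_1) = 14*13 = 182

182


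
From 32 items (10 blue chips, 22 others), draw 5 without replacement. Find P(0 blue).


P(X=0) = C(10,0)*C(22,5) / C(32,5)
= 1*26334 / 201376
= 26334/201376 = 1881/14384

1881/14384


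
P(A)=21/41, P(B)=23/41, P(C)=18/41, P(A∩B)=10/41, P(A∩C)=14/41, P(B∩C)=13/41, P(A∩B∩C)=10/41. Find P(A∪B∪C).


P(A∪B∪C) = P(A)+P(B)+P(C) - P(AB)-P(AC)-P(BC) + P(ABC)
= 21/41+23/41+18/41 - 10/41-14/41-13/41 + 10/41
= 35/41

35/41


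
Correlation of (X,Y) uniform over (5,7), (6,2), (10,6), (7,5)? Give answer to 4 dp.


Cov(X,Y) = 0.5000, Var(X) = 3.5000, Var(Y) = 3.5000
rho = Cov/(sqrt(VarX)*sqrt(VarY)) = 0.1429

0.1429


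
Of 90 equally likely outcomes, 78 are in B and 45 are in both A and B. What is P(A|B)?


P(A|B) = P(A∩B)/P(B) = (45/90)/(78/90) = 45/78 = 15/26

15/26


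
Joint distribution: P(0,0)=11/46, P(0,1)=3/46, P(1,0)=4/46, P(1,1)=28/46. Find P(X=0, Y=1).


Read from table: P(X=0, Y=1) = 3/46

3/46


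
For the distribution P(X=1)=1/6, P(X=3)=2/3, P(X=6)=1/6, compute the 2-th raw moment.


E[X^2] = sum(x^2 * P(x))
= 1*1/6 + 9*2/3 + 36*1/6
= 73/6

73/6


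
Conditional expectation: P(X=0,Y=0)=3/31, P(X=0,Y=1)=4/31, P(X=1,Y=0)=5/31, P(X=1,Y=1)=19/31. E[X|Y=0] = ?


P(Y=0) = 8/31
E[X|Y=0] = (0*3 + 1*5)/8 = 5/8

5/8


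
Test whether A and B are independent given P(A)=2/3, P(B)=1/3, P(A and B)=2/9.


P(A)*P(B) = 2/3*1/3 = 2/9
P(A∩B) = 2/9, which equals P(A)P(B), so independent

Yes, A and B are independent


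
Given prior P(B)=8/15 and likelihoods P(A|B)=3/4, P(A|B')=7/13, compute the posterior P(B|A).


P(A) = P(A|B)P(B) + P(A|B')P(B') = 3/4*8/15 + 7/13*7/15 = 127/195
P(B|A) = P(A|B)P(B)/P(A) = (2/5)/(127/195) = 78/127

78/127


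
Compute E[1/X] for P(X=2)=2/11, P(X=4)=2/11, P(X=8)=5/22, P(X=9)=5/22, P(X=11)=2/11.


E[1/X] = sum(g(x)*P(x))
= 1/2*2/11 + 1/4*2/11 + 1/8*5/22 + 1/9*5/22 + 1/11*2/11
= 3599/17424

3599/17424


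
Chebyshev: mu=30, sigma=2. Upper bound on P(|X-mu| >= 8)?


k = 8/2 = 4
Chebyshev: P(|X-mu| >= k*sigma) <= 1/k^2 = 1/4^2 = 1/16

1/16


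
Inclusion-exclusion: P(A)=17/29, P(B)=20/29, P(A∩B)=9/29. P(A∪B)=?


P(A∪B) = P(A) + P(B) - P(A∩B)
= 17/29 + 20/29 - 9/29 = 28/29

28/29


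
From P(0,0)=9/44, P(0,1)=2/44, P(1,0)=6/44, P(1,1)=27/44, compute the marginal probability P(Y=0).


P(Y=0) = P(0,0)+P(1,0) = 9/44 + 6/44 = 15/44

15/44


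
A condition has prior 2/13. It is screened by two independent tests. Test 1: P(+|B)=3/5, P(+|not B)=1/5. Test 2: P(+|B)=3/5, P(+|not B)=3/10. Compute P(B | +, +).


After test 1: P(+) = 3/5*2/13 + 1/5*11/13 = 17/65
P(B|+) = (6/65)/(17/65) = 6/17
After test 2 (use post1 as new prior): P(+) = 3/5*6/17 + 3/10*11/17 = 69/170
P(B|+,+) = (18/85)/(69/170) = 12/23

12/23


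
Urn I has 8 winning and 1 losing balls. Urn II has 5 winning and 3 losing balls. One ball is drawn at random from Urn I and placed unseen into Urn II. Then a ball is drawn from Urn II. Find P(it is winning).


P(transfer winning) = 8/9; P(transfer losing) = 1/9
If winning transferred: Urn II has 6 winning of 9, so P(winning|winning moved) = 2/3
If losing transferred: Urn II has 5 winning of 9, so P(winning|losing moved) = 5/9
By total probability: P(winning) = 8/9*2/3 + 1/9*5/9 = 53/81

53/81


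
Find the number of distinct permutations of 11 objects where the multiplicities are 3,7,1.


11! = 39916800
Denominator: 3!=6 * 7!=5040 * 1!=1
Coefficient = 39916800 / 30240 = 1320

1320


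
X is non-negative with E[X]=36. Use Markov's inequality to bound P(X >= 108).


Markov: P(X >= a) <= E[X]/a
P(X >= 108) <= 36/108 = 1/3

1/3


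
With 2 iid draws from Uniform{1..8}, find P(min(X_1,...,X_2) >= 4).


P(min >= 4) = P(all X_i >= 4) = (P(X_1 >= 4))^2
= (5/8)^2 = 25/64

25/64


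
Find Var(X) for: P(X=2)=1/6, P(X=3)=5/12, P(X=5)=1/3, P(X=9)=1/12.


E[X] = 4, E[X^2] = 39/2
Var(X) = E[X^2] - (E[X])^2 = 39/2 - (4)^2 = 7/2

7/2


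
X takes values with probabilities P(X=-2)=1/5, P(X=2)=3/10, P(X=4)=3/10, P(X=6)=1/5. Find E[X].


E[X] = sum(x * P(x))
= -2*1/5 + 2*3/10 + 4*3/10 + 6*1/5
= 13/5

13/5


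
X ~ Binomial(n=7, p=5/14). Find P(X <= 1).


P(X<=1) = P(X=0) + P(X=1)
= 4782969/105413504 + 2657205/15059072
= 5845851/26353376

5845851/26353376


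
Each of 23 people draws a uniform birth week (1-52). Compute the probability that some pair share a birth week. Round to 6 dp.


P(all different) = prod((52-i)/52 for i=0..22) = 0.003105
P(at least one match) = 1 - 0.003105 = 0.996895

0.996895


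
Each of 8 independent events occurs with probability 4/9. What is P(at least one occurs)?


P(at least one) = 1 - P(none)
P(none) = (1 - 4/9)^8 = (5/9)^8 = 390625/43046721
P(at least one) = 1 - 390625/43046721 = 42656096/43046721

42656096/43046721
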